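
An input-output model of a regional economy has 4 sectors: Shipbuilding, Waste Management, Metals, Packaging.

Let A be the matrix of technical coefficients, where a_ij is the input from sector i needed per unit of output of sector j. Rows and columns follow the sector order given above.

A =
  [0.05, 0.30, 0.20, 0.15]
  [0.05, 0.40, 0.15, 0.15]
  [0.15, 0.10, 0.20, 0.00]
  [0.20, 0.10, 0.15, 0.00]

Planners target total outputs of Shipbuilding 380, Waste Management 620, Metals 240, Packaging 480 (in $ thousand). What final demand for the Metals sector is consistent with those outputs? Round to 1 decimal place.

d_M = 73.0

I − A =
  [   0.95    -0.30    -0.20    -0.15]
  [  -0.05     0.60    -0.15    -0.15]
  [  -0.15    -0.10     0.80     0.00]
  [  -0.20    -0.10    -0.15     1.00]
d = (I − A) x:
  d_S = (+0.95)·380 + (-0.30)·620 + (-0.20)·240 + (-0.15)·480 = 55.0
  d_W = (-0.05)·380 + (+0.60)·620 + (-0.15)·240 + (-0.15)·480 = 245.0
  d_M = (-0.15)·380 + (-0.10)·620 + (+0.80)·240 + (+0.00)·480 = 73.0
  d_P = (-0.20)·380 + (-0.10)·620 + (-0.15)·240 + (+1.00)·480 = 306.0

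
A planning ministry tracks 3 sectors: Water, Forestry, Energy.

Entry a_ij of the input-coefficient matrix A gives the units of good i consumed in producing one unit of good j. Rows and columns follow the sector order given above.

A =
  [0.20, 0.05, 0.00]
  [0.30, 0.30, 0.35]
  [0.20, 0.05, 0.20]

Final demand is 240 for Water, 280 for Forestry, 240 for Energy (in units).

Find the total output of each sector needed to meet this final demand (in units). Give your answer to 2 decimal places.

x_1 = 347.91, x_2 = 766.55, x_3 = 434.89

I − A =
  [   0.80    -0.05     0.00]
  [  -0.30     0.70    -0.35]
  [  -0.20    -0.05     0.80]
Cofactors of I−A, C_ij = (−1)^(i+j)·(minor ij) (rows/columns in the sector order above):
  C_11 = (0.70)(0.80) − (-0.35)(-0.05) = 0.5425
  C_12 = −[(-0.30)(0.80) − (-0.35)(-0.20)] = 0.3100
  C_13 = (-0.30)(-0.05) − (0.70)(-0.20) = 0.1550
  C_21 = −[(-0.05)(0.80) − (0.00)(-0.05)] = 0.0400
  C_22 = (0.80)(0.80) − (0.00)(-0.20) = 0.6400
  C_23 = −[(0.80)(-0.05) − (-0.05)(-0.20)] = 0.0500
  C_31 = (-0.05)(-0.35) − (0.00)(0.70) = 0.0175
  C_32 = −[(0.80)(-0.35) − (0.00)(-0.30)] = 0.2800
  C_33 = (0.80)(0.70) − (-0.05)(-0.30) = 0.5450
det(I−A) = Σ_j (I−A)_1j·C_1j = (0.80)(0.5425) + (-0.05)(0.3100) + (0.00)(0.1550) = 0.4185
adj(I−A) = Cᵀ =
  [ 0.5425   0.0400   0.0175]
  [ 0.3100   0.6400   0.2800]
  [ 0.1550   0.0500   0.5450]
(I − A)⁻¹ = adj(I−A) / det(I−A) ≈
  [   1.2963     0.0956     0.0418]
  [   0.7407     1.5293     0.6691]
  [   0.3704     0.1195     1.3023]
x = (I − A)⁻¹ d = adj(I−A)·d / det(I−A), with det(I−A) = 0.4185:
  x_1 = (0.5425·240 + 0.0400·280 + 0.0175·240) / 0.4185 = 145.60 / 0.4185 ≈ 347.91
  x_2 = (0.3100·240 + 0.6400·280 + 0.2800·240) / 0.4185 = 320.80 / 0.4185 ≈ 766.55
  x_3 = (0.1550·240 + 0.0500·280 + 0.5450·240) / 0.4185 = 182.00 / 0.4185 ≈ 434.89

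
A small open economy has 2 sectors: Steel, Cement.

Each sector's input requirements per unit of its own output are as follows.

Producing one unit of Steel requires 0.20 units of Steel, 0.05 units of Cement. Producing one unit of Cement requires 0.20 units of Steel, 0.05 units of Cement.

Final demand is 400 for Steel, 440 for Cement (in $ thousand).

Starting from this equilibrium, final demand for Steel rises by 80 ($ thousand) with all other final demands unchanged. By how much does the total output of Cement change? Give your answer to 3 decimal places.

I − A =
  [   0.80    -0.20]
  [  -0.05     0.95]
det(I−A) = (0.80)(0.95) − (-0.20)(-0.05) = 0.7500
adj(I−A) = [[0.95, 0.20], [0.05, 0.80]]
(I − A)⁻¹ = adj(I−A) / det(I−A) ≈
  [   1.2667     0.2667]
  [   0.0667     1.0667]
Δx = (I − A)⁻¹ Δd with Δd having +80 in the Steel component and 0 elsewhere.
So Δx_C = L_CS · (+80), where L_CS = adj(I−A)_CS / det(I−A) = 0.05 / 0.7500.
Δx_C = 0.05 × (+80) / 0.7500 = 4.00 / 0.7500 ≈ 5.333.

Δx_C = 5.333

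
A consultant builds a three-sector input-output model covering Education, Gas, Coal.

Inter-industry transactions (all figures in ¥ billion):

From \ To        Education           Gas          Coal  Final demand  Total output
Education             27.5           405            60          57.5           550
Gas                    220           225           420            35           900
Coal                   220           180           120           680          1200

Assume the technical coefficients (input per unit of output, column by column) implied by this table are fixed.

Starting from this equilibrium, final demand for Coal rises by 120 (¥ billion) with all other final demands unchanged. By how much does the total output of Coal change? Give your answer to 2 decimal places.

Δx_C = 193.20

Technical coefficients a_ij = z_ij / X_j:
  a_EE = 27.5/550 = 0.05, a_GE = 220/550 = 0.40, a_CE = 220/550 = 0.40
  a_EG = 405/900 = 0.45, a_GG = 225/900 = 0.25, a_CG = 180/900 = 0.20
  a_EC = 60/1200 = 0.05, a_GC = 420/1200 = 0.35, a_CC = 120/1200 = 0.10
I − A =
  [   0.95    -0.45    -0.05]
  [  -0.40     0.75    -0.35]
  [  -0.40    -0.20     0.90]
Cofactors of I−A, C_ij = (−1)^(i+j)·(minor ij) (rows/columns in the sector order above):
  C_11 = (0.75)(0.90) − (-0.35)(-0.20) = 0.6050
  C_12 = −[(-0.40)(0.90) − (-0.35)(-0.40)] = 0.5000
  C_13 = (-0.40)(-0.20) − (0.75)(-0.40) = 0.3800
  C_21 = −[(-0.45)(0.90) − (-0.05)(-0.20)] = 0.4150
  C_22 = (0.95)(0.90) − (-0.05)(-0.40) = 0.8350
  C_23 = −[(0.95)(-0.20) − (-0.45)(-0.40)] = 0.3700
  C_31 = (-0.45)(-0.35) − (-0.05)(0.75) = 0.1950
  C_32 = −[(0.95)(-0.35) − (-0.05)(-0.40)] = 0.3525
  C_33 = (0.95)(0.75) − (-0.45)(-0.40) = 0.5325
det(I−A) = Σ_j (I−A)_1j·C_1j = (0.95)(0.6050) + (-0.45)(0.5000) + (-0.05)(0.3800) = 0.33075
adj(I−A) = Cᵀ =
  [ 0.6050   0.4150   0.1950]
  [ 0.5000   0.8350   0.3525]
  [ 0.3800   0.3700   0.5325]
(I − A)⁻¹ = adj(I−A) / det(I−A) ≈
  [   1.8292     1.2547     0.5896]
  [   1.5117     2.5246     1.0658]
  [   1.1489     1.1187     1.6100]
Δx = (I − A)⁻¹ Δd with Δd having +120 in the Coal component and 0 elsewhere.
So Δx_C = L_CC · (+120), where L_CC = adj(I−A)_CC / det(I−A) = 0.5325 / 0.33075.
Δx_C = 0.5325 × (+120) / 0.33075 = 63.90 / 0.33075 ≈ 193.20.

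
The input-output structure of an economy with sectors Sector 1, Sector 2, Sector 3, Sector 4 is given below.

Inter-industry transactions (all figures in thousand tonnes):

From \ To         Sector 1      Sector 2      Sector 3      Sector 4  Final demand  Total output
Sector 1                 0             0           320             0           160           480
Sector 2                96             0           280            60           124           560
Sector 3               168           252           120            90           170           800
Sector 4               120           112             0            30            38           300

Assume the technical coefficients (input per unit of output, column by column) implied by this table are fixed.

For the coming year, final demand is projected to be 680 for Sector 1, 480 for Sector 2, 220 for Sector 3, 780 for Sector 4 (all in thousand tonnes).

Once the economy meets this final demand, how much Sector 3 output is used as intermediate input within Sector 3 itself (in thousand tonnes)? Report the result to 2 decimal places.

Technical coefficients a_ij = z_ij / X_j:
  a_11 = 0/480 = 0.00, a_21 = 96/480 = 0.20, a_31 = 168/480 = 0.35, a_41 = 120/480 = 0.25
  a_12 = 0/560 = 0.00, a_22 = 0/560 = 0.00, a_32 = 252/560 = 0.45, a_42 = 112/560 = 0.20
  a_13 = 320/800 = 0.40, a_23 = 280/800 = 0.35, a_33 = 120/800 = 0.15, a_43 = 0/800 = 0.00
  a_14 = 0/300 = 0.00, a_24 = 60/300 = 0.20, a_34 = 90/300 = 0.30, a_44 = 30/300 = 0.10
I − A =
  [   1.00     0.00    -0.40     0.00]
  [  -0.20     1.00    -0.35    -0.20]
  [  -0.35    -0.45     0.85    -0.30]
  [  -0.25    -0.20     0.00     0.90]
Compute the cofactors C_ij = (−1)^(i+j)·(3×3 minor ij) of I−A; the adjugate is their transpose:
adj(I−A) = Cᵀ =
  [ 0.568250   0.186000   0.344000   0.156000]
  [ 0.332000   0.609000   0.407000   0.271000]
  [ 0.491500   0.465000   0.860000   0.390000]
  [ 0.231625   0.187000   0.186000   0.516500]
det(I−A) = Σ_j (I−A)_1j·C_1j = (1.00)(0.568250) + (0.00)(0.332000) + (-0.40)(0.491500) + (0.00)(0.231625) = 0.37165
(I − A)⁻¹ = adj(I−A) / det(I−A) ≈
  [   1.5290     0.5005     0.9256     0.4197]
  [   0.8933     1.6386     1.0951     0.7292]
  [   1.3225     1.2512     2.3140     1.0494]
  [   0.6232     0.5032     0.5005     1.3897]
First solve x = (I − A)⁻¹ d = adj(I−A)·d / det(I−A); in particular x_3 = (0.491500·680 + 0.465000·480 + 0.860000·220 + 0.390000·780) / 0.37165 = 1050.82 / 0.37165 ≈ 2827.4452.
Intermediate flow from 3 to 3: z_33 = a_33 · x_3 = 0.15 × 1050.82 / 0.37165 = 157.623 / 0.37165 ≈ 424.12.

z_33 = 424.12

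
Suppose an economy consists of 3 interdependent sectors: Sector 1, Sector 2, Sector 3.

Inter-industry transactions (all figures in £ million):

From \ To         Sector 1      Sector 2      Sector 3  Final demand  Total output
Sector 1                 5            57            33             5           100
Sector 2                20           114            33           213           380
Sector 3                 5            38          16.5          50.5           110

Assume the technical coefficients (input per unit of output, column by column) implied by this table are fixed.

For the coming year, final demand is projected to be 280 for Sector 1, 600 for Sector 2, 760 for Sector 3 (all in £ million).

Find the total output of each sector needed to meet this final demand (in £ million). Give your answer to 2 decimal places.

x_1 = 906.60, x_2 = 1603.05, x_3 = 1136.04

Technical coefficients a_ij = z_ij / X_j:
  a_11 = 5/100 = 0.05, a_21 = 20/100 = 0.20, a_31 = 5/100 = 0.05
  a_12 = 57/380 = 0.15, a_22 = 114/380 = 0.30, a_32 = 38/380 = 0.10
  a_13 = 33/110 = 0.30, a_23 = 33/110 = 0.30, a_33 = 16.5/110 = 0.15
I − A =
  [   0.95    -0.15    -0.30]
  [  -0.20     0.70    -0.30]
  [  -0.05    -0.10     0.85]
Cofactors of I−A, C_ij = (−1)^(i+j)·(minor ij) (rows/columns in the sector order above):
  C_11 = (0.70)(0.85) − (-0.30)(-0.10) = 0.5650
  C_12 = −[(-0.20)(0.85) − (-0.30)(-0.05)] = 0.1850
  C_13 = (-0.20)(-0.10) − (0.70)(-0.05) = 0.0550
  C_21 = −[(-0.15)(0.85) − (-0.30)(-0.10)] = 0.1575
  C_22 = (0.95)(0.85) − (-0.30)(-0.05) = 0.7925
  C_23 = −[(0.95)(-0.10) − (-0.15)(-0.05)] = 0.1025
  C_31 = (-0.15)(-0.30) − (-0.30)(0.70) = 0.2550
  C_32 = −[(0.95)(-0.30) − (-0.30)(-0.20)] = 0.3450
  C_33 = (0.95)(0.70) − (-0.15)(-0.20) = 0.6350
det(I−A) = Σ_j (I−A)_1j·C_1j = (0.95)(0.5650) + (-0.15)(0.1850) + (-0.30)(0.0550) = 0.4925
adj(I−A) = Cᵀ =
  [ 0.5650   0.1575   0.2550]
  [ 0.1850   0.7925   0.3450]
  [ 0.0550   0.1025   0.6350]
(I − A)⁻¹ = adj(I−A) / det(I−A) ≈
  [   1.1472     0.3198     0.5178]
  [   0.3756     1.6091     0.7005]
  [   0.1117     0.2081     1.2893]
x = (I − A)⁻¹ d = adj(I−A)·d / det(I−A), with det(I−A) = 0.4925:
  x_1 = (0.5650·280 + 0.1575·600 + 0.2550·760) / 0.4925 = 446.50 / 0.4925 ≈ 906.60
  x_2 = (0.1850·280 + 0.7925·600 + 0.3450·760) / 0.4925 = 789.50 / 0.4925 ≈ 1603.05
  x_3 = (0.0550·280 + 0.1025·600 + 0.6350·760) / 0.4925 = 559.50 / 0.4925 ≈ 1136.04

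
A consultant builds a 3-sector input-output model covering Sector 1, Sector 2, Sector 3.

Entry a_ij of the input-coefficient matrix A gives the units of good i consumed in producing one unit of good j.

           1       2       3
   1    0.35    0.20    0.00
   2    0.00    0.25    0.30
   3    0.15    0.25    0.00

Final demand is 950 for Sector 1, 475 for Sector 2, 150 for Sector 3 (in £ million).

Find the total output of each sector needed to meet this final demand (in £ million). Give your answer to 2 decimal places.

x_1 = 1734.15, x_2 = 885.98, x_3 = 631.62

I − A =
  [   0.65    -0.20     0.00]
  [   0.00     0.75    -0.30]
  [  -0.15    -0.25     1.00]
Cofactors of I−A, C_ij = (−1)^(i+j)·(minor ij) (rows/columns in the sector order above):
  C_11 = (0.75)(1.00) − (-0.30)(-0.25) = 0.6750
  C_12 = −[(0.00)(1.00) − (-0.30)(-0.15)] = 0.0450
  C_13 = (0.00)(-0.25) − (0.75)(-0.15) = 0.1125
  C_21 = −[(-0.20)(1.00) − (0.00)(-0.25)] = 0.2000
  C_22 = (0.65)(1.00) − (0.00)(-0.15) = 0.6500
  C_23 = −[(0.65)(-0.25) − (-0.20)(-0.15)] = 0.1925
  C_31 = (-0.20)(-0.30) − (0.00)(0.75) = 0.0600
  C_32 = −[(0.65)(-0.30) − (0.00)(0.00)] = 0.1950
  C_33 = (0.65)(0.75) − (-0.20)(0.00) = 0.4875
det(I−A) = Σ_j (I−A)_1j·C_1j = (0.65)(0.6750) + (-0.20)(0.0450) + (0.00)(0.1125) = 0.42975
adj(I−A) = Cᵀ =
  [ 0.6750   0.2000   0.0600]
  [ 0.0450   0.6500   0.1950]
  [ 0.1125   0.1925   0.4875]
(I − A)⁻¹ = adj(I−A) / det(I−A) ≈
  [   1.5707     0.4654     0.1396]
  [   0.1047     1.5125     0.4538]
  [   0.2618     0.4479     1.1344]
x = (I − A)⁻¹ d = adj(I−A)·d / det(I−A), with det(I−A) = 0.42975:
  x_1 = (0.6750·950 + 0.2000·475 + 0.0600·150) / 0.42975 = 745.25 / 0.42975 ≈ 1734.15
  x_2 = (0.0450·950 + 0.6500·475 + 0.1950·150) / 0.42975 = 380.75 / 0.42975 ≈ 885.98
  x_3 = (0.1125·950 + 0.1925·475 + 0.4875·150) / 0.42975 = 271.4375 / 0.42975 ≈ 631.62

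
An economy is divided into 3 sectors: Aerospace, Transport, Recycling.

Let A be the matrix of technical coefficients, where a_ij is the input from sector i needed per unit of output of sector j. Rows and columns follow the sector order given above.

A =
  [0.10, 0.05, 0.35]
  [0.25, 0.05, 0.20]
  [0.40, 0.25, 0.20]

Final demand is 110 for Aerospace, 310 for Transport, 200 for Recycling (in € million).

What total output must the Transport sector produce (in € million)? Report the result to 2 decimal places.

x_T = 561.77

I − A =
  [   0.90    -0.05    -0.35]
  [  -0.25     0.95    -0.20]
  [  -0.40    -0.25     0.80]
Cofactors of I−A, C_ij = (−1)^(i+j)·(minor ij) (rows/columns in the sector order above):
  C_11 = (0.95)(0.80) − (-0.20)(-0.25) = 0.7100
  C_12 = −[(-0.25)(0.80) − (-0.20)(-0.40)] = 0.2800
  C_13 = (-0.25)(-0.25) − (0.95)(-0.40) = 0.4425
  C_21 = −[(-0.05)(0.80) − (-0.35)(-0.25)] = 0.1275
  C_22 = (0.90)(0.80) − (-0.35)(-0.40) = 0.5800
  C_23 = −[(0.90)(-0.25) − (-0.05)(-0.40)] = 0.2450
  C_31 = (-0.05)(-0.20) − (-0.35)(0.95) = 0.3425
  C_32 = −[(0.90)(-0.20) − (-0.35)(-0.25)] = 0.2675
  C_33 = (0.90)(0.95) − (-0.05)(-0.25) = 0.8425
det(I−A) = Σ_j (I−A)_1j·C_1j = (0.90)(0.7100) + (-0.05)(0.2800) + (-0.35)(0.4425) = 0.470125
adj(I−A) = Cᵀ =
  [ 0.7100   0.1275   0.3425]
  [ 0.2800   0.5800   0.2675]
  [ 0.4425   0.2450   0.8425]
(I − A)⁻¹ = adj(I−A) / det(I−A) ≈
  [   1.5102     0.2712     0.7285]
  [   0.5956     1.2337     0.5690]
  [   0.9412     0.5211     1.7921]
x = (I − A)⁻¹ d = adj(I−A)·d / det(I−A), with det(I−A) = 0.470125:
  x_A = (0.7100·110 + 0.1275·310 + 0.3425·200) / 0.470125 = 186.125 / 0.470125 ≈ 395.91
  x_T = (0.2800·110 + 0.5800·310 + 0.2675·200) / 0.470125 = 264.10 / 0.470125 ≈ 561.77
  x_R = (0.4425·110 + 0.2450·310 + 0.8425·200) / 0.470125 = 293.125 / 0.470125 ≈ 623.50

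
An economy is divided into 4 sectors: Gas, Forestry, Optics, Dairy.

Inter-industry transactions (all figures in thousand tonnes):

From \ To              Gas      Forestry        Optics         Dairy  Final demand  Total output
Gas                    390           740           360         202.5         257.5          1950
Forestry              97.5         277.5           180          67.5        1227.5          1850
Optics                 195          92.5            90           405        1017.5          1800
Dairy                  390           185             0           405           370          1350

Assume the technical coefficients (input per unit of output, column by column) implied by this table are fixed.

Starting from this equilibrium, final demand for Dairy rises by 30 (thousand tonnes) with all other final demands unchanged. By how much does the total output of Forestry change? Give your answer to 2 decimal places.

Δx_2 = 5.84

Technical coefficients a_ij = z_ij / X_j:
  a_11 = 390/1950 = 0.20, a_21 = 97.5/1950 = 0.05, a_31 = 195/1950 = 0.10, a_41 = 390/1950 = 0.20
  a_12 = 740/1850 = 0.40, a_22 = 277.5/1850 = 0.15, a_32 = 92.5/1850 = 0.05, a_42 = 185/1850 = 0.10
  a_13 = 360/1800 = 0.20, a_23 = 180/1800 = 0.10, a_33 = 90/1800 = 0.05, a_43 = 0/1800 = 0.00
  a_14 = 202.5/1350 = 0.15, a_24 = 67.5/1350 = 0.05, a_34 = 405/1350 = 0.30, a_44 = 405/1350 = 0.30
I − A =
  [   0.80    -0.40    -0.20    -0.15]
  [  -0.05     0.85    -0.10    -0.05]
  [  -0.10    -0.05     0.95    -0.30]
  [  -0.20    -0.10     0.00     0.70]
Compute the cofactors C_ij = (−1)^(i+j)·(3×3 minor ij) of I−A; the adjugate is their transpose:
adj(I−A) = Cᵀ =
  [ 0.554000   0.293250   0.147500   0.202875]
  [ 0.055750   0.477500   0.062000   0.072625]
  [ 0.113750   0.104000   0.427750   0.215125]
  [ 0.166250   0.152000   0.051000   0.601500]
det(I−A) = Σ_j (I−A)_1j·C_1j = (0.80)(0.554000) + (-0.40)(0.055750) + (-0.20)(0.113750) + (-0.15)(0.166250) = 0.3732125
(I − A)⁻¹ = adj(I−A) / det(I−A) ≈
  [   1.4844     0.7857     0.3952     0.5436]
  [   0.1494     1.2794     0.1661     0.1946]
  [   0.3048     0.2787     1.1461     0.5764]
  [   0.4455     0.4073     0.1367     1.6117]
Δx = (I − A)⁻¹ Δd with Δd having +30 in the Dairy component and 0 elsewhere.
So Δx_2 = L_24 · (+30), where L_24 = adj(I−A)_24 / det(I−A) = 0.072625 / 0.3732125.
Δx_2 = 0.072625 × (+30) / 0.3732125 = 2.17875 / 0.3732125 ≈ 5.84.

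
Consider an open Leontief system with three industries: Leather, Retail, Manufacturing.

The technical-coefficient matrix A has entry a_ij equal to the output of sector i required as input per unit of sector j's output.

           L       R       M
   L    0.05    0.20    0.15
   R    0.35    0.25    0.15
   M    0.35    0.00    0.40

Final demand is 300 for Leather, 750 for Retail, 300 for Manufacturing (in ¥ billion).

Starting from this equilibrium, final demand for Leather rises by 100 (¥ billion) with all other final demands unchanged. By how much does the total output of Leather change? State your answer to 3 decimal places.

I − A =
  [   0.95    -0.20    -0.15]
  [  -0.35     0.75    -0.15]
  [  -0.35     0.00     0.60]
Cofactors of I−A, C_ij = (−1)^(i+j)·(minor ij) (rows/columns in the sector order above):
  C_11 = (0.75)(0.60) − (-0.15)(0.00) = 0.4500
  C_12 = −[(-0.35)(0.60) − (-0.15)(-0.35)] = 0.2625
  C_13 = (-0.35)(0.00) − (0.75)(-0.35) = 0.2625
  C_21 = −[(-0.20)(0.60) − (-0.15)(0.00)] = 0.1200
  C_22 = (0.95)(0.60) − (-0.15)(-0.35) = 0.5175
  C_23 = −[(0.95)(0.00) − (-0.20)(-0.35)] = 0.0700
  C_31 = (-0.20)(-0.15) − (-0.15)(0.75) = 0.1425
  C_32 = −[(0.95)(-0.15) − (-0.15)(-0.35)] = 0.1950
  C_33 = (0.95)(0.75) − (-0.20)(-0.35) = 0.6425
det(I−A) = Σ_j (I−A)_1j·C_1j = (0.95)(0.4500) + (-0.20)(0.2625) + (-0.15)(0.2625) = 0.335625
adj(I−A) = Cᵀ =
  [ 0.4500   0.1200   0.1425]
  [ 0.2625   0.5175   0.1950]
  [ 0.2625   0.0700   0.6425]
(I − A)⁻¹ = adj(I−A) / det(I−A) ≈
  [   1.3408     0.3575     0.4246]
  [   0.7821     1.5419     0.5810]
  [   0.7821     0.2086     1.9143]
Δx = (I − A)⁻¹ Δd with Δd having +100 in the Leather component and 0 elsewhere.
So Δx_L = L_LL · (+100), where L_LL = adj(I−A)_LL / det(I−A) = 0.4500 / 0.335625.
Δx_L = 0.4500 × (+100) / 0.335625 = 45.00 / 0.335625 ≈ 134.078.

Δx_L = 134.078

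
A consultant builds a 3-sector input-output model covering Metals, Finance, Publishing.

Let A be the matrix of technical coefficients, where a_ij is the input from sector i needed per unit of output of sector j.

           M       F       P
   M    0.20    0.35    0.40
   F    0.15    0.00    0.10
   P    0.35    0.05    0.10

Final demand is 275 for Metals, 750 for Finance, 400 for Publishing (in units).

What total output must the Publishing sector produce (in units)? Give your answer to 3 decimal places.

I − A =
  [   0.80    -0.35    -0.40]
  [  -0.15     1.00    -0.10]
  [  -0.35    -0.05     0.90]
Cofactors of I−A, C_ij = (−1)^(i+j)·(minor ij) (rows/columns in the sector order above):
  C_11 = (1.00)(0.90) − (-0.10)(-0.05) = 0.8950
  C_12 = −[(-0.15)(0.90) − (-0.10)(-0.35)] = 0.1700
  C_13 = (-0.15)(-0.05) − (1.00)(-0.35) = 0.3575
  C_21 = −[(-0.35)(0.90) − (-0.40)(-0.05)] = 0.3350
  C_22 = (0.80)(0.90) − (-0.40)(-0.35) = 0.5800
  C_23 = −[(0.80)(-0.05) − (-0.35)(-0.35)] = 0.1625
  C_31 = (-0.35)(-0.10) − (-0.40)(1.00) = 0.4350
  C_32 = −[(0.80)(-0.10) − (-0.40)(-0.15)] = 0.1400
  C_33 = (0.80)(1.00) − (-0.35)(-0.15) = 0.7475
det(I−A) = Σ_j (I−A)_1j·C_1j = (0.80)(0.8950) + (-0.35)(0.1700) + (-0.40)(0.3575) = 0.5135
adj(I−A) = Cᵀ =
  [ 0.8950   0.3350   0.4350]
  [ 0.1700   0.5800   0.1400]
  [ 0.3575   0.1625   0.7475]
(I − A)⁻¹ = adj(I−A) / det(I−A) ≈
  [   1.7429     0.6524     0.8471]
  [   0.3311     1.1295     0.2726]
  [   0.6962     0.3165     1.4557]
x = (I − A)⁻¹ d = adj(I−A)·d / det(I−A), with det(I−A) = 0.5135:
  x_M = (0.8950·275 + 0.3350·750 + 0.4350·400) / 0.5135 = 671.375 / 0.5135 ≈ 1307.449
  x_F = (0.1700·275 + 0.5800·750 + 0.1400·400) / 0.5135 = 537.75 / 0.5135 ≈ 1047.225
  x_P = (0.3575·275 + 0.1625·750 + 0.7475·400) / 0.5135 = 519.1875 / 0.5135 ≈ 1011.076

x_P = 1011.076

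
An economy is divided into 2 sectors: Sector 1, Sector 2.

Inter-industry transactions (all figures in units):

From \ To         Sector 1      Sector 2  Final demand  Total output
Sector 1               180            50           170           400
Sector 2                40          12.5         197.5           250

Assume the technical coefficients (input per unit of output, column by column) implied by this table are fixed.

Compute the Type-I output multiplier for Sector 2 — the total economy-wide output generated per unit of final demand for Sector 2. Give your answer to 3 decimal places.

Technical coefficients a_ij = z_ij / X_j:
  a_11 = 180/400 = 0.45, a_21 = 40/400 = 0.10
  a_12 = 50/250 = 0.20, a_22 = 12.5/250 = 0.05
I − A =
  [   0.55    -0.20]
  [  -0.10     0.95]
det(I−A) = (0.55)(0.95) − (-0.20)(-0.10) = 0.5025
adj(I−A) = [[0.95, 0.20], [0.10, 0.55]]
(I − A)⁻¹ = adj(I−A) / det(I−A) ≈
  [   1.8905     0.3980]
  [   0.1990     1.0945]
The output multiplier for sector j is the column-j sum of the Leontief inverse (I − A)⁻¹ = adj(I−A) / det(I−A).
Column 2 of adj(I−A): (0.20, 0.55); det(I−A) = 0.5025.
m_2 = (0.20 + 0.55) / 0.5025 = 0.75 / 0.5025 ≈ 1.493.

m_2 = 1.493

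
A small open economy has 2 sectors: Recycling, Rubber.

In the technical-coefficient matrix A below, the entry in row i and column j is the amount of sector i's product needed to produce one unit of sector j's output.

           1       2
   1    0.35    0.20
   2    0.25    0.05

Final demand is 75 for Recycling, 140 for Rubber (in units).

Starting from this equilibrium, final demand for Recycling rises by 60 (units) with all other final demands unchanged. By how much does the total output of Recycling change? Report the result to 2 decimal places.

I − A =
  [   0.65    -0.20]
  [  -0.25     0.95]
det(I−A) = (0.65)(0.95) − (-0.20)(-0.25) = 0.5675
adj(I−A) = [[0.95, 0.20], [0.25, 0.65]]
(I − A)⁻¹ = adj(I−A) / det(I−A) ≈
  [   1.6740     0.3524]
  [   0.4405     1.1454]
Δx = (I − A)⁻¹ Δd with Δd having +60 in the Recycling component and 0 elsewhere.
So Δx_1 = L_11 · (+60), where L_11 = adj(I−A)_11 / det(I−A) = 0.95 / 0.5675.
Δx_1 = 0.95 × (+60) / 0.5675 = 57.00 / 0.5675 ≈ 100.44.

Δx_1 = 100.44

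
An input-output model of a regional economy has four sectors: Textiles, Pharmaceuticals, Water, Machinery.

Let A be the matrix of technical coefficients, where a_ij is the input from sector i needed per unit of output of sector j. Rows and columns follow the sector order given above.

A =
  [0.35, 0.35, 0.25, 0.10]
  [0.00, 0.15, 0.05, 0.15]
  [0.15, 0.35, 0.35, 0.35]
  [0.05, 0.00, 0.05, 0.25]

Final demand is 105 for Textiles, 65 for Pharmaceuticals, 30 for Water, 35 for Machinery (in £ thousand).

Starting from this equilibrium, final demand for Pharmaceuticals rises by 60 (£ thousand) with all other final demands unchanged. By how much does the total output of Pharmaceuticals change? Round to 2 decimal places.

I − A =
  [   0.65    -0.35    -0.25    -0.10]
  [   0.00     0.85    -0.05    -0.15]
  [  -0.15    -0.35     0.65    -0.35]
  [  -0.05     0.00    -0.05     0.75]
Compute the cofactors C_ij = (−1)^(i+j)·(3×3 minor ij) of I−A; the adjugate is their transpose:
adj(I−A) = Cᵀ =
  [ 0.383750   0.231875   0.179375   0.181250]
  [ 0.012500   0.269000   0.030875   0.069875]
  [ 0.113125   0.214375   0.407500   0.248125]
  [ 0.033125   0.029750   0.039125   0.313250]
det(I−A) = Σ_j (I−A)_1j·C_1j = (0.65)(0.383750) + (-0.35)(0.012500) + (-0.25)(0.113125) + (-0.10)(0.033125) = 0.21346875
(I − A)⁻¹ = adj(I−A) / det(I−A) ≈
  [   1.7977     1.0862     0.8403     0.8491]
  [   0.0586     1.2601     0.1446     0.3273]
  [   0.5299     1.0042     1.9089     1.1623]
  [   0.1552     0.1394     0.1833     1.4674]
Δx = (I − A)⁻¹ Δd with Δd having +60 in the Pharmaceuticals component and 0 elsewhere.
So Δx_P = L_PP · (+60), where L_PP = adj(I−A)_PP / det(I−A) = 0.269000 / 0.21346875.
Δx_P = 0.269000 × (+60) / 0.21346875 = 16.14 / 0.21346875 ≈ 75.61.

Δx_P = 75.61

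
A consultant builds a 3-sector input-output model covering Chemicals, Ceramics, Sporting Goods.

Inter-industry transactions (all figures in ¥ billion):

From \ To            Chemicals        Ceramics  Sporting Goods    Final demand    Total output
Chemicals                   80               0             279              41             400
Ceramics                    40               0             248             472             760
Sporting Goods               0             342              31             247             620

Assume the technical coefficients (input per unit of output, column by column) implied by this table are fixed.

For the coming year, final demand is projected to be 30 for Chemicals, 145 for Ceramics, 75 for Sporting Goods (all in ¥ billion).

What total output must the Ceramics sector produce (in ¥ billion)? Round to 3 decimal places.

x_2 = 235.711

Technical coefficients a_ij = z_ij / X_j:
  a_11 = 80/400 = 0.20, a_21 = 40/400 = 0.10, a_31 = 0/400 = 0.00
  a_12 = 0/760 = 0.00, a_22 = 0/760 = 0.00, a_32 = 342/760 = 0.45
  a_13 = 279/620 = 0.45, a_23 = 248/620 = 0.40, a_33 = 31/620 = 0.05
I − A =
  [   0.80     0.00    -0.45]
  [  -0.10     1.00    -0.40]
  [   0.00    -0.45     0.95]
Cofactors of I−A, C_ij = (−1)^(i+j)·(minor ij) (rows/columns in the sector order above):
  C_11 = (1.00)(0.95) − (-0.40)(-0.45) = 0.7700
  C_12 = −[(-0.10)(0.95) − (-0.40)(0.00)] = 0.0950
  C_13 = (-0.10)(-0.45) − (1.00)(0.00) = 0.0450
  C_21 = −[(0.00)(0.95) − (-0.45)(-0.45)] = 0.2025
  C_22 = (0.80)(0.95) − (-0.45)(0.00) = 0.7600
  C_23 = −[(0.80)(-0.45) − (0.00)(0.00)] = 0.3600
  C_31 = (0.00)(-0.40) − (-0.45)(1.00) = 0.4500
  C_32 = −[(0.80)(-0.40) − (-0.45)(-0.10)] = 0.3650
  C_33 = (0.80)(1.00) − (0.00)(-0.10) = 0.8000
det(I−A) = Σ_j (I−A)_1j·C_1j = (0.80)(0.7700) + (0.00)(0.0950) + (-0.45)(0.0450) = 0.59575
adj(I−A) = Cᵀ =
  [ 0.7700   0.2025   0.4500]
  [ 0.0950   0.7600   0.3650]
  [ 0.0450   0.3600   0.8000]
(I − A)⁻¹ = adj(I−A) / det(I−A) ≈
  [   1.2925     0.3399     0.7554]
  [   0.1595     1.2757     0.6127]
  [   0.0755     0.6043     1.3428]
x = (I − A)⁻¹ d = adj(I−A)·d / det(I−A), with det(I−A) = 0.59575:
  x_1 = (0.7700·30 + 0.2025·145 + 0.4500·75) / 0.59575 = 86.2125 / 0.59575 ≈ 144.713
  x_2 = (0.0950·30 + 0.7600·145 + 0.3650·75) / 0.59575 = 140.425 / 0.59575 ≈ 235.711
  x_3 = (0.0450·30 + 0.3600·145 + 0.8000·75) / 0.59575 = 113.55 / 0.59575 ≈ 190.600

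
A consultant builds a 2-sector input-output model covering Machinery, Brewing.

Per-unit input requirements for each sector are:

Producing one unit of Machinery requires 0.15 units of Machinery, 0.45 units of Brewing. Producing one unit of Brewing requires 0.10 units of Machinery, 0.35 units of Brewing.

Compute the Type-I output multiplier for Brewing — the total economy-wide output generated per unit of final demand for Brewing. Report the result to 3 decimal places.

m_2 = 1.872

I − A =
  [   0.85    -0.10]
  [  -0.45     0.65]
det(I−A) = (0.85)(0.65) − (-0.10)(-0.45) = 0.5075
adj(I−A) = [[0.65, 0.10], [0.45, 0.85]]
(I − A)⁻¹ = adj(I−A) / det(I−A) ≈
  [   1.2808     0.1970]
  [   0.8867     1.6749]
The output multiplier for sector j is the column-j sum of the Leontief inverse (I − A)⁻¹ = adj(I−A) / det(I−A).
Column 2 of adj(I−A): (0.10, 0.85); det(I−A) = 0.5075.
m_2 = (0.10 + 0.85) / 0.5075 = 0.95 / 0.5075 ≈ 1.872.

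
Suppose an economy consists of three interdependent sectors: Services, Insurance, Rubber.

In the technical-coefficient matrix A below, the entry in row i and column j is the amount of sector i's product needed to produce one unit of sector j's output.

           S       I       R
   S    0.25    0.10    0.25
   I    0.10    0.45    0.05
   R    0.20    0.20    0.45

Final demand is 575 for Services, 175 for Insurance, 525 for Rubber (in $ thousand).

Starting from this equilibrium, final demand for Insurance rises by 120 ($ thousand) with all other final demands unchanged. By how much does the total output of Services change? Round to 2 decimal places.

Δx_S = 69.85

I − A =
  [   0.75    -0.10    -0.25]
  [  -0.10     0.55    -0.05]
  [  -0.20    -0.20     0.55]
Cofactors of I−A, C_ij = (−1)^(i+j)·(minor ij) (rows/columns in the sector order above):
  C_11 = (0.55)(0.55) − (-0.05)(-0.20) = 0.2925
  C_12 = −[(-0.10)(0.55) − (-0.05)(-0.20)] = 0.0650
  C_13 = (-0.10)(-0.20) − (0.55)(-0.20) = 0.1300
  C_21 = −[(-0.10)(0.55) − (-0.25)(-0.20)] = 0.1050
  C_22 = (0.75)(0.55) − (-0.25)(-0.20) = 0.3625
  C_23 = −[(0.75)(-0.20) − (-0.10)(-0.20)] = 0.1700
  C_31 = (-0.10)(-0.05) − (-0.25)(0.55) = 0.1425
  C_32 = −[(0.75)(-0.05) − (-0.25)(-0.10)] = 0.0625
  C_33 = (0.75)(0.55) − (-0.10)(-0.10) = 0.4025
det(I−A) = Σ_j (I−A)_1j·C_1j = (0.75)(0.2925) + (-0.10)(0.0650) + (-0.25)(0.1300) = 0.180375
adj(I−A) = Cᵀ =
  [ 0.2925   0.1050   0.1425]
  [ 0.0650   0.3625   0.0625]
  [ 0.1300   0.1700   0.4025]
(I − A)⁻¹ = adj(I−A) / det(I−A) ≈
  [   1.6216     0.5821     0.7900]
  [   0.3604     2.0097     0.3465]
  [   0.7207     0.9425     2.2315]
Δx = (I − A)⁻¹ Δd with Δd having +120 in the Insurance component and 0 elsewhere.
So Δx_S = L_SI · (+120), where L_SI = adj(I−A)_SI / det(I−A) = 0.1050 / 0.180375.
Δx_S = 0.1050 × (+120) / 0.180375 = 12.60 / 0.180375 ≈ 69.85.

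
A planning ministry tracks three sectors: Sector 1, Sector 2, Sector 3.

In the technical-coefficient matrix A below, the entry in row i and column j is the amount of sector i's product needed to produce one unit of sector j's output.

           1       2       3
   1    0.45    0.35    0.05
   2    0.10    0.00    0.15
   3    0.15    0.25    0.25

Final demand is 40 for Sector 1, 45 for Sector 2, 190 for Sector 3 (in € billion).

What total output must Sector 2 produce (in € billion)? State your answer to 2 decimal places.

I − A =
  [   0.55    -0.35    -0.05]
  [  -0.10     1.00    -0.15]
  [  -0.15    -0.25     0.75]
Cofactors of I−A, C_ij = (−1)^(i+j)·(minor ij) (rows/columns in the sector order above):
  C_11 = (1.00)(0.75) − (-0.15)(-0.25) = 0.7125
  C_12 = −[(-0.10)(0.75) − (-0.15)(-0.15)] = 0.0975
  C_13 = (-0.10)(-0.25) − (1.00)(-0.15) = 0.1750
  C_21 = −[(-0.35)(0.75) − (-0.05)(-0.25)] = 0.2750
  C_22 = (0.55)(0.75) − (-0.05)(-0.15) = 0.4050
  C_23 = −[(0.55)(-0.25) − (-0.35)(-0.15)] = 0.1900
  C_31 = (-0.35)(-0.15) − (-0.05)(1.00) = 0.1025
  C_32 = −[(0.55)(-0.15) − (-0.05)(-0.10)] = 0.0875
  C_33 = (0.55)(1.00) − (-0.35)(-0.10) = 0.5150
det(I−A) = Σ_j (I−A)_1j·C_1j = (0.55)(0.7125) + (-0.35)(0.0975) + (-0.05)(0.1750) = 0.3490
adj(I−A) = Cᵀ =
  [ 0.7125   0.2750   0.1025]
  [ 0.0975   0.4050   0.0875]
  [ 0.1750   0.1900   0.5150]
(I − A)⁻¹ = adj(I−A) / det(I−A) ≈
  [   2.0415     0.7880     0.2937]
  [   0.2794     1.1605     0.2507]
  [   0.5014     0.5444     1.4756]
x = (I − A)⁻¹ d = adj(I−A)·d / det(I−A), with det(I−A) = 0.3490:
  x_1 = (0.7125·40 + 0.2750·45 + 0.1025·190) / 0.3490 = 60.35 / 0.3490 ≈ 172.92
  x_2 = (0.0975·40 + 0.4050·45 + 0.0875·190) / 0.3490 = 38.75 / 0.3490 ≈ 111.03
  x_3 = (0.1750·40 + 0.1900·45 + 0.5150·190) / 0.3490 = 113.40 / 0.3490 ≈ 324.93

x_2 = 111.03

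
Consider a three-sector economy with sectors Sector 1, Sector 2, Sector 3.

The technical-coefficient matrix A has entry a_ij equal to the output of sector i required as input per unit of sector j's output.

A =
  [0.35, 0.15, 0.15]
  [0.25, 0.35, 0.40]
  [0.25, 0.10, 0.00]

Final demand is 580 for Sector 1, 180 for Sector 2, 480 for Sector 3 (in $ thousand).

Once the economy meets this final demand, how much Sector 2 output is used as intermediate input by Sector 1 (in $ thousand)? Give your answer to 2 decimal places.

z_21 = 363.36

I − A =
  [   0.65    -0.15    -0.15]
  [  -0.25     0.65    -0.40]
  [  -0.25    -0.10     1.00]
Cofactors of I−A, C_ij = (−1)^(i+j)·(minor ij) (rows/columns in the sector order above):
  C_11 = (0.65)(1.00) − (-0.40)(-0.10) = 0.6100
  C_12 = −[(-0.25)(1.00) − (-0.40)(-0.25)] = 0.3500
  C_13 = (-0.25)(-0.10) − (0.65)(-0.25) = 0.1875
  C_21 = −[(-0.15)(1.00) − (-0.15)(-0.10)] = 0.1650
  C_22 = (0.65)(1.00) − (-0.15)(-0.25) = 0.6125
  C_23 = −[(0.65)(-0.10) − (-0.15)(-0.25)] = 0.1025
  C_31 = (-0.15)(-0.40) − (-0.15)(0.65) = 0.1575
  C_32 = −[(0.65)(-0.40) − (-0.15)(-0.25)] = 0.2975
  C_33 = (0.65)(0.65) − (-0.15)(-0.25) = 0.3850
det(I−A) = Σ_j (I−A)_1j·C_1j = (0.65)(0.6100) + (-0.15)(0.3500) + (-0.15)(0.1875) = 0.315875
adj(I−A) = Cᵀ =
  [ 0.6100   0.1650   0.1575]
  [ 0.3500   0.6125   0.2975]
  [ 0.1875   0.1025   0.3850]
(I − A)⁻¹ = adj(I−A) / det(I−A) ≈
  [   1.9311     0.5224     0.4986]
  [   1.1080     1.9391     0.9418]
  [   0.5936     0.3245     1.2188]
First solve x = (I − A)⁻¹ d = adj(I−A)·d / det(I−A); in particular x_1 = (0.6100·580 + 0.1650·180 + 0.1575·480) / 0.315875 = 459.10 / 0.315875 ≈ 1453.4230.
Intermediate flow from 2 to 1: z_21 = a_21 · x_1 = 0.25 × 459.10 / 0.315875 = 114.775 / 0.315875 ≈ 363.36.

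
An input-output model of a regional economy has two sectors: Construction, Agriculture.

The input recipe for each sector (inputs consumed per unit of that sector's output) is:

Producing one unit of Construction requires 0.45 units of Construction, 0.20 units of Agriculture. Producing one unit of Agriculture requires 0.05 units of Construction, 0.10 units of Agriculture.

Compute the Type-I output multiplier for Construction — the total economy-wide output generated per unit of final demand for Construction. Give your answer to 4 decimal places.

m_C = 2.2680

I − A =
  [   0.55    -0.05]
  [  -0.20     0.90]
det(I−A) = (0.55)(0.90) − (-0.05)(-0.20) = 0.4850
adj(I−A) = [[0.90, 0.05], [0.20, 0.55]]
(I − A)⁻¹ = adj(I−A) / det(I−A) ≈
  [   1.85567     0.10309]
  [   0.41237     1.13402]
The output multiplier for sector j is the column-j sum of the Leontief inverse (I − A)⁻¹ = adj(I−A) / det(I−A).
Column C of adj(I−A): (0.90, 0.20); det(I−A) = 0.4850.
m_C = (0.90 + 0.20) / 0.4850 = 1.10 / 0.4850 ≈ 2.2680.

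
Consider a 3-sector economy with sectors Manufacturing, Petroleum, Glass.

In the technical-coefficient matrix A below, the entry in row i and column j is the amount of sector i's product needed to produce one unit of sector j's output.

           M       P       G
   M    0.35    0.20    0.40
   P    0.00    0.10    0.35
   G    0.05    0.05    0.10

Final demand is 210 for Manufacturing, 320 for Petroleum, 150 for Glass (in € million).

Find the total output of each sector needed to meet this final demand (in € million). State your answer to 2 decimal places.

I − A =
  [   0.65    -0.20    -0.40]
  [   0.00     0.90    -0.35]
  [  -0.05    -0.05     0.90]
Cofactors of I−A, C_ij = (−1)^(i+j)·(minor ij) (rows/columns in the sector order above):
  C_11 = (0.90)(0.90) − (-0.35)(-0.05) = 0.7925
  C_12 = −[(0.00)(0.90) − (-0.35)(-0.05)] = 0.0175
  C_13 = (0.00)(-0.05) − (0.90)(-0.05) = 0.0450
  C_21 = −[(-0.20)(0.90) − (-0.40)(-0.05)] = 0.2000
  C_22 = (0.65)(0.90) − (-0.40)(-0.05) = 0.5650
  C_23 = −[(0.65)(-0.05) − (-0.20)(-0.05)] = 0.0425
  C_31 = (-0.20)(-0.35) − (-0.40)(0.90) = 0.4300
  C_32 = −[(0.65)(-0.35) − (-0.40)(0.00)] = 0.2275
  C_33 = (0.65)(0.90) − (-0.20)(0.00) = 0.5850
det(I−A) = Σ_j (I−A)_1j·C_1j = (0.65)(0.7925) + (-0.20)(0.0175) + (-0.40)(0.0450) = 0.493625
adj(I−A) = Cᵀ =
  [ 0.7925   0.2000   0.4300]
  [ 0.0175   0.5650   0.2275]
  [ 0.0450   0.0425   0.5850]
(I − A)⁻¹ = adj(I−A) / det(I−A) ≈
  [   1.6055     0.4052     0.8711]
  [   0.0355     1.1446     0.4609]
  [   0.0912     0.0861     1.1851]
x = (I − A)⁻¹ d = adj(I−A)·d / det(I−A), with det(I−A) = 0.493625:
  x_M = (0.7925·210 + 0.2000·320 + 0.4300·150) / 0.493625 = 294.925 / 0.493625 ≈ 597.47
  x_P = (0.0175·210 + 0.5650·320 + 0.2275·150) / 0.493625 = 218.60 / 0.493625 ≈ 442.85
  x_G = (0.0450·210 + 0.0425·320 + 0.5850·150) / 0.493625 = 110.80 / 0.493625 ≈ 224.46

x_M = 597.47, x_P = 442.85, x_G = 224.46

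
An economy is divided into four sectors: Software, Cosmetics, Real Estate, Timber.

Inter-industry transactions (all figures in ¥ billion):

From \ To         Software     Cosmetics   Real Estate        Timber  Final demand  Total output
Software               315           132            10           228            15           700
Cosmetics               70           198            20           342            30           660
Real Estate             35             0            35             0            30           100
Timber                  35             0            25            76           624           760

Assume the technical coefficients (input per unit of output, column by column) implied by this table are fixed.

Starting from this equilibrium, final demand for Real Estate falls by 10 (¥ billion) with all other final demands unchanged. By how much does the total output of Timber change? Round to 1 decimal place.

Technical coefficients a_ij = z_ij / X_j:
  a_SS = 315/700 = 0.45, a_CS = 70/700 = 0.10, a_RS = 35/700 = 0.05, a_TS = 35/700 = 0.05
  a_SC = 132/660 = 0.20, a_CC = 198/660 = 0.30, a_RC = 0/660 = 0.00, a_TC = 0/660 = 0.00
  a_SR = 10/100 = 0.10, a_CR = 20/100 = 0.20, a_RR = 35/100 = 0.35, a_TR = 25/100 = 0.25
  a_ST = 228/760 = 0.30, a_CT = 342/760 = 0.45, a_RT = 0/760 = 0.00, a_TT = 76/760 = 0.10
I − A =
  [   0.55    -0.20    -0.10    -0.30]
  [  -0.10     0.70    -0.20    -0.45]
  [  -0.05     0.00     0.65     0.00]
  [  -0.05     0.00    -0.25     0.90]
Compute the cofactors C_ij = (−1)^(i+j)·(3×3 minor ij) of I−A; the adjugate is their transpose:
adj(I−A) = Cᵀ =
  [ 0.409500   0.117000   0.174000   0.195000]
  [ 0.087750   0.303750   0.176625   0.181125]
  [ 0.031500   0.009000   0.313500   0.015000]
  [ 0.031500   0.009000   0.096750   0.231750]
det(I−A) = Σ_j (I−A)_1j·C_1j = (0.55)(0.409500) + (-0.20)(0.087750) + (-0.10)(0.031500) + (-0.30)(0.031500) = 0.195075
(I − A)⁻¹ = adj(I−A) / det(I−A) ≈
  [   2.0992     0.5998     0.8920     0.9996]
  [   0.4498     1.5571     0.9054     0.9285]
  [   0.1615     0.0461     1.6071     0.0769]
  [   0.1615     0.0461     0.4960     1.1880]
Δx = (I − A)⁻¹ Δd with Δd having -10 in the Real Estate component and 0 elsewhere.
So Δx_T = L_TR · (-10), where L_TR = adj(I−A)_TR / det(I−A) = 0.096750 / 0.195075.
Δx_T = 0.096750 × (-10) / 0.195075 = -0.9675 / 0.195075 ≈ -5.0.

Δx_T = -5.0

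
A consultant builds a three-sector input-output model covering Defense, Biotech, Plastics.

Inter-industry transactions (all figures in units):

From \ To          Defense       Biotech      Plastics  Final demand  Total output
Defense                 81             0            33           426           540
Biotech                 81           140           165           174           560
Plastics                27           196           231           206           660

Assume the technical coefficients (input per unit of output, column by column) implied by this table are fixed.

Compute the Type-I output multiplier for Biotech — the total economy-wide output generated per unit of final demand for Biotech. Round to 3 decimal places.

Technical coefficients a_ij = z_ij / X_j:
  a_DD = 81/540 = 0.15, a_BD = 81/540 = 0.15, a_PD = 27/540 = 0.05
  a_DB = 0/560 = 0.00, a_BB = 140/560 = 0.25, a_PB = 196/560 = 0.35
  a_DP = 33/660 = 0.05, a_BP = 165/660 = 0.25, a_PP = 231/660 = 0.35
I − A =
  [   0.85     0.00    -0.05]
  [  -0.15     0.75    -0.25]
  [  -0.05    -0.35     0.65]
Cofactors of I−A, C_ij = (−1)^(i+j)·(minor ij) (rows/columns in the sector order above):
  C_11 = (0.75)(0.65) − (-0.25)(-0.35) = 0.4000
  C_12 = −[(-0.15)(0.65) − (-0.25)(-0.05)] = 0.1100
  C_13 = (-0.15)(-0.35) − (0.75)(-0.05) = 0.0900
  C_21 = −[(0.00)(0.65) − (-0.05)(-0.35)] = 0.0175
  C_22 = (0.85)(0.65) − (-0.05)(-0.05) = 0.5500
  C_23 = −[(0.85)(-0.35) − (0.00)(-0.05)] = 0.2975
  C_31 = (0.00)(-0.25) − (-0.05)(0.75) = 0.0375
  C_32 = −[(0.85)(-0.25) − (-0.05)(-0.15)] = 0.2200
  C_33 = (0.85)(0.75) − (0.00)(-0.15) = 0.6375
det(I−A) = Σ_j (I−A)_1j·C_1j = (0.85)(0.4000) + (0.00)(0.1100) + (-0.05)(0.0900) = 0.3355
adj(I−A) = Cᵀ =
  [ 0.4000   0.0175   0.0375]
  [ 0.1100   0.5500   0.2200]
  [ 0.0900   0.2975   0.6375]
(I − A)⁻¹ = adj(I−A) / det(I−A) ≈
  [   1.1923     0.0522     0.1118]
  [   0.3279     1.6393     0.6557]
  [   0.2683     0.8867     1.9001]
The output multiplier for sector j is the column-j sum of the Leontief inverse (I − A)⁻¹ = adj(I−A) / det(I−A).
Column B of adj(I−A): (0.0175, 0.5500, 0.2975); det(I−A) = 0.3355.
m_B = (0.0175 + 0.5500 + 0.2975) / 0.3355 = 0.865 / 0.3355 ≈ 2.578.

m_B = 2.578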